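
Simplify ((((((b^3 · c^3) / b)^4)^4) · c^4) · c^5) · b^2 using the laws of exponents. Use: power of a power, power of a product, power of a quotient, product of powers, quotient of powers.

((((((b^3 · c^3) / b)^4)^4) · c^4) · c^5) · b^2
= (((((b^3 · c^3) / b)^16) · c^4) · c^5) · b^2    [power of a power]
= (((((b^3 · c^3)^16) / (b^16)) · c^4) · c^5) · b^2    [power of a quotient]
= ((((((b^3)^16) · ((c^3)^16)) / (b^16)) · c^4) · c^5) · b^2    [power of a product]
= ((((b^48 · ((c^3)^16)) / (b^16)) · c^4) · c^5) · b^2    [power of a power]
= ((((b^48 · c^48) / (b^16)) · c^4) · c^5) · b^2    [power of a power]
= b^34c^57    [quotient of powers; product of powers]

b^34c^57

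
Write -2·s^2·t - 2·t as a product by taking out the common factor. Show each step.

-2·s^2·t - 2·t
= 2(-s^2·t - t)    [factor out 2]
= 2·t(-s^2 - 1)    [factor out t]

2·t(-s^2 - 1)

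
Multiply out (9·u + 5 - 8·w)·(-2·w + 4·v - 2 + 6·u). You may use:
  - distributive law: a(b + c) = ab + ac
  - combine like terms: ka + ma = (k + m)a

(9·u + 5 - 8·w)·(-2·w + 4·v - 2 + 6·u)
= -18·u·w + 36·u·v - 18·u + 54·u^2 - 10·w + 20·v - 10 + 30·u + 16·w^2 - 32·v·w + 16·w - 48·u·w    [distributive law]
= -66·u·w + 36·u·v + 12·u + 54·u^2 + 6·w + 20·v - 10 + 16·w^2 - 32·v·w    [combine like terms]

-66·u·w + 36·u·v + 12·u + 54·u^2 + 6·w + 20·v - 10 + 16·w^2 - 32·v·w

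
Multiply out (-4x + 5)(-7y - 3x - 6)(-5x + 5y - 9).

-80x²y + 140xy² - 32xy - 60x³ - 153x² + 69x - 175y² + 165y + 270

(-4x + 5)(-7y - 3x - 6)(-5x + 5y - 9)
= (28xy + 12x² + 24x - 35y - 15x - 30)(-5x + 5y - 9)    [distributive law]
= (28xy + 12x² + 9x - 35y - 30)(-5x + 5y - 9)    [combine like terms]
= -140x²y + 140xy² - 252xy - 60x³ + 60x²y - 108x² - 45x² + 45xy - 81x + 175xy - 175y² + 315y + 150x - 150y + 270    [distributive law]
= -80x²y + 140xy² - 32xy - 60x³ - 153x² + 69x - 175y² + 165y + 270    [combine like terms]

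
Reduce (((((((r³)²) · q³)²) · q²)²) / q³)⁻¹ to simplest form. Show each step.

q⁻¹³·r⁻²⁴

(((((((r³)²) · q³)²) · q²)²) / q³)⁻¹
= (((((((r³)²) · q³)²) · q²)²)⁻¹) / ((q³)⁻¹)    [power of a quotient]
= ((((((r³)²) · q³)²) · q²)⁻²) / ((q³)⁻¹)    [power of a power]
= ((((((r³)²) · q³)²)⁻²) · ((q²)⁻²)) / ((q³)⁻¹)    [power of a product]
= (((((r³)²) · q³)⁻⁴) · ((q²)⁻²)) / ((q³)⁻¹)    [power of a power]
= (((((r³)²)⁻⁴) · ((q³)⁻⁴)) · ((q²)⁻²)) / ((q³)⁻¹)    [power of a product]
= ((((r³)⁻⁸) · ((q³)⁻⁴)) · ((q²)⁻²)) / ((q³)⁻¹)    [power of a power]
= ((r⁻²⁴ · ((q³)⁻⁴)) · ((q²)⁻²)) / ((q³)⁻¹)    [power of a power]
= ((r⁻²⁴ · q⁻¹²) · ((q²)⁻²)) / ((q³)⁻¹)    [power of a power]
= ((r⁻²⁴ · q⁻¹²) · q⁻⁴) / ((q³)⁻¹)    [power of a power]
= ((r⁻²⁴ · q⁻¹²) · q⁻⁴) / q⁻³    [power of a power]
= q⁻¹³·r⁻²⁴    [quotient of powers; product of powers]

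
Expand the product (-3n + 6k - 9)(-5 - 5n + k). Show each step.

60n + 15n^2 - 33kn - 39k + 6k^2 + 45

(-3n + 6k - 9)(-5 - 5n + k)
= 15n + 15n^2 - 3kn - 30k - 30kn + 6k^2 + 45 + 45n - 9k    [distributive law]
= 60n + 15n^2 - 33kn - 39k + 6k^2 + 45    [combine like terms]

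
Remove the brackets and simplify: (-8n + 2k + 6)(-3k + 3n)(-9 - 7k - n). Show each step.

-378kn - 204k^2n + 138kn^2 + 198n^2 + 24n^3 + 180k^2 + 42k^3 + 162k - 162n

(-8n + 2k + 6)(-3k + 3n)(-9 - 7k - n)
= (24kn - 24n^2 - 6k^2 + 6kn - 18k + 18n)(-9 - 7k - n)    [distributive law]
= (30kn - 24n^2 - 6k^2 - 18k + 18n)(-9 - 7k - n)    [combine like terms]
= -270kn - 210k^2n - 30kn^2 + 216n^2 + 168kn^2 + 24n^3 + 54k^2 + 42k^3 + 6k^2n + 162k + 126k^2 + 18kn - 162n - 126kn - 18n^2    [distributive law]
= -378kn - 204k^2n + 138kn^2 + 198n^2 + 24n^3 + 180k^2 + 42k^3 + 162k - 162n    [combine like terms]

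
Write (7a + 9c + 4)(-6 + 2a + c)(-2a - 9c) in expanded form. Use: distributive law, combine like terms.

68a^2 + 406ac - 28a^3 - 176a^2c - 243ac^2 + 450c^2 - 81c^3 + 48a + 216c

(7a + 9c + 4)(-6 + 2a + c)(-2a - 9c)
= (-42a + 14a^2 + 7ac - 54c + 18ac + 9c^2 - 24 + 8a + 4c)(-2a - 9c)    [distributive law]
= (-34a + 14a^2 + 25ac - 50c + 9c^2 - 24)(-2a - 9c)    [combine like terms]
= 68a^2 + 306ac - 28a^3 - 126a^2c - 50a^2c - 225ac^2 + 100ac + 450c^2 - 18ac^2 - 81c^3 + 48a + 216c    [distributive law]
= 68a^2 + 406ac - 28a^3 - 176a^2c - 243ac^2 + 450c^2 - 81c^3 + 48a + 216c    [combine like terms]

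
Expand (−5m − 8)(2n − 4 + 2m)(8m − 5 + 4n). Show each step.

(−5m − 8)(2n − 4 + 2m)(8m − 5 + 4n)
= (−10mn + 20m − 10m^2 − 16n + 32 − 16m)(8m − 5 + 4n)    [distributive law]
= (−10mn + 4m − 10m^2 − 16n + 32)(8m − 5 + 4n)    [combine like terms]
= −80m^2n + 50mn − 40mn^2 + 32m^2 − 20m + 16mn − 80m^3 + 50m^2 − 40m^2n − 128mn + 80n − 64n^2 + 256m − 160 + 128n    [distributive law]
= −120m^2n − 62mn − 40mn^2 + 82m^2 + 236m − 80m^3 + 208n − 64n^2 − 160    [combine like terms]

−120m^2n − 62mn − 40mn^2 + 82m^2 + 236m − 80m^3 + 208n − 64n^2 − 160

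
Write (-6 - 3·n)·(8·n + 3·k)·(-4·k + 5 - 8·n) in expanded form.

291·k·n - 240·n + 264·n^2 + 72·k^2 - 90·k + 168·k·n^2 + 192·n^3 + 36·k^2·n

(-6 - 3·n)·(8·n + 3·k)·(-4·k + 5 - 8·n)
= (-48·n - 18·k - 24·n^2 - 9·k·n)·(-4·k + 5 - 8·n)    [distributive law]
= 192·k·n - 240·n + 384·n^2 + 72·k^2 - 90·k + 144·k·n + 96·k·n^2 - 120·n^2 + 192·n^3 + 36·k^2·n - 45·k·n + 72·k·n^2    [distributive law]
= 291·k·n - 240·n + 264·n^2 + 72·k^2 - 90·k + 168·k·n^2 + 192·n^3 + 36·k^2·n    [combine like terms]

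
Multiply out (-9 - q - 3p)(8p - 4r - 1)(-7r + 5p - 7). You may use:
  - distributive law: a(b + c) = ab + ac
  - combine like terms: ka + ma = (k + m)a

(-9 - q - 3p)(8p - 4r - 1)(-7r + 5p - 7)
= (-72p + 36r + 9 - 8pq + 4qr + q - 24p² + 12pr + 3p)(-7r + 5p - 7)    [distributive law]
= (-69p + 36r + 9 - 8pq + 4qr + q - 24p² + 12pr)(-7r + 5p - 7)    [combine like terms]
= 483pr - 345p² + 483p - 252r² + 180pr - 252r - 63r + 45p - 63 + 56pqr - 40p²q + 56pq - 28qr² + 20pqr - 28qr - 7qr + 5pq - 7q + 168p²r - 120p³ + 168p² - 84pr² + 60p²r - 84pr    [distributive law]
= 579pr - 177p² + 528p - 252r² - 315r - 63 + 76pqr - 40p²q + 61pq - 28qr² - 35qr - 7q + 228p²r - 120p³ - 84pr²    [combine like terms]

579pr - 177p² + 528p - 252r² - 315r - 63 + 76pqr - 40p²q + 61pq - 28qr² - 35qr - 7q + 228p²r - 120p³ - 84pr²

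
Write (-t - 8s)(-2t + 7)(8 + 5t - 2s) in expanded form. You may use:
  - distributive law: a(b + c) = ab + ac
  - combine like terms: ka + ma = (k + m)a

(-t - 8s)(-2t + 7)(8 + 5t - 2s)
= (2t^2 - 7t + 16st - 56s)(8 + 5t - 2s)    [distributive law]
= 16t^2 + 10t^3 - 4st^2 - 56t - 35t^2 + 14st + 128st + 80st^2 - 32s^2t - 448s - 280st + 112s^2    [distributive law]
= -19t^2 + 10t^3 + 76st^2 - 56t - 138st - 32s^2t - 448s + 112s^2    [combine like terms]

-19t^2 + 10t^3 + 76st^2 - 56t - 138st - 32s^2t - 448s + 112s^2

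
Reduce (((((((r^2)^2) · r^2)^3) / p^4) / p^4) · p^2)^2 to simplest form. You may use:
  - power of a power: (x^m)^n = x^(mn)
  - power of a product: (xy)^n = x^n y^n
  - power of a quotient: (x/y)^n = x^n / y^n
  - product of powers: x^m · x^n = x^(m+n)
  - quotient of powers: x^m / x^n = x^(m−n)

p^(-12)·r^36

(((((((r^2)^2) · r^2)^3) / p^4) / p^4) · p^2)^2
= (((((((r^2)^2) · r^2)^3) / p^4) / p^4)^2) · ((p^2)^2)    [power of a product]
= (((((((r^2)^2) · r^2)^3) / p^4)^2) / ((p^4)^2)) · ((p^2)^2)    [power of a quotient]
= (((((((r^2)^2) · r^2)^3)^2) / ((p^4)^2)) / ((p^4)^2)) · ((p^2)^2)    [power of a quotient]
= ((((((r^2)^2) · r^2)^6) / ((p^4)^2)) / ((p^4)^2)) · ((p^2)^2)    [power of a power]
= ((((((r^2)^2)^6) · ((r^2)^6)) / ((p^4)^2)) / ((p^4)^2)) · ((p^2)^2)    [power of a product]
= (((((r^2)^12) · ((r^2)^6)) / ((p^4)^2)) / ((p^4)^2)) · ((p^2)^2)    [power of a power]
= (((r^24 · ((r^2)^6)) / ((p^4)^2)) / ((p^4)^2)) · ((p^2)^2)    [power of a power]
= (((r^24 · r^12) / ((p^4)^2)) / ((p^4)^2)) · ((p^2)^2)    [power of a power]
= ((r^36 / ((p^4)^2)) / ((p^4)^2)) · ((p^2)^2)    [product of powers]
= ((r^36 / p^8) / ((p^4)^2)) · ((p^2)^2)    [power of a power]
= ((r^36 / p^8) / p^8) · ((p^2)^2)    [power of a power]
= ((r^36 / p^8) / p^8) · p^4    [power of a power]
= p^(-12)·r^36    [quotient of powers; product of powers]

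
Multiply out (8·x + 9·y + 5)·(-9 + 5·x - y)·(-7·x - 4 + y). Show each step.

(8·x + 9·y + 5)·(-9 + 5·x - y)·(-7·x - 4 + y)
= (-72·x + 40·x^2 - 8·x·y - 81·y + 45·x·y - 9·y^2 - 45 + 25·x - 5·y)·(-7·x - 4 + y)    [distributive law]
= (-47·x + 40·x^2 + 37·x·y - 86·y - 9·y^2 - 45)·(-7·x - 4 + y)    [combine like terms]
= 329·x^2 + 188·x - 47·x·y - 280·x^3 - 160·x^2 + 40·x^2·y - 259·x^2·y - 148·x·y + 37·x·y^2 + 602·x·y + 344·y - 86·y^2 + 63·x·y^2 + 36·y^2 - 9·y^3 + 315·x + 180 - 45·y    [distributive law]
= 169·x^2 + 503·x + 407·x·y - 280·x^3 - 219·x^2·y + 100·x·y^2 + 299·y - 50·y^2 - 9·y^3 + 180    [combine like terms]

169·x^2 + 503·x + 407·x·y - 280·x^3 - 219·x^2·y + 100·x·y^2 + 299·y - 50·y^2 - 9·y^3 + 180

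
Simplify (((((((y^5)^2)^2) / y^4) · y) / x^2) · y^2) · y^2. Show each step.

x^(-2)·y^21

(((((((y^5)^2)^2) / y^4) · y) / x^2) · y^2) · y^2
= ((((((y^5)^4) / y^4) · y) / x^2) · y^2) · y^2    [power of a power]
= ((((y^20 / y^4) · y) / x^2) · y^2) · y^2    [power of a power]
= (((y^16 · y) / x^2) · y^2) · y^2    [quotient of powers]
= ((y^17 / x^2) · y^2) · y^2    [product of powers]
= x^(-2)·y^21    [quotient of powers; product of powers]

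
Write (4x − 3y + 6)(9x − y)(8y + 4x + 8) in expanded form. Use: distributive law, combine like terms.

164x^2y + 144x^3 + 504x^2 − 236xy^2 + 160xy + 24y^3 − 24y^2 + 432x − 48y

(4x − 3y + 6)(9x − y)(8y + 4x + 8)
= (36x^2 − 4xy − 27xy + 3y^2 + 54x − 6y)(8y + 4x + 8)    [distributive law]
= (36x^2 − 31xy + 3y^2 + 54x − 6y)(8y + 4x + 8)    [combine like terms]
= 288x^2y + 144x^3 + 288x^2 − 248xy^2 − 124x^2y − 248xy + 24y^3 + 12xy^2 + 24y^2 + 432xy + 216x^2 + 432x − 48y^2 − 24xy − 48y    [distributive law]
= 164x^2y + 144x^3 + 504x^2 − 236xy^2 + 160xy + 24y^3 − 24y^2 + 432x − 48y    [combine like terms]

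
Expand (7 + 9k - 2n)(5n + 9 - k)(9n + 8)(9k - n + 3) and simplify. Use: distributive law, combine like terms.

884kn^2 - 343n^3 - 484n^2 + 8861kn + 1605n + 6312k + 1512 + 9207k^2n + 5112k^2 + 3888k^2n^2 - 1233kn^3 - 729k^3n - 648k^3 + 90n^4

(7 + 9k - 2n)(5n + 9 - k)(9n + 8)(9k - n + 3)
= (35n + 63 - 7k + 45kn + 81k - 9k^2 - 10n^2 - 18n + 2kn)(9n + 8)(9k - n + 3)    [distributive law]
= (17n + 63 + 74k + 47kn - 9k^2 - 10n^2)(9n + 8)(9k - n + 3)    [combine like terms]
= (153n^2 + 136n + 567n + 504 + 666kn + 592k + 423kn^2 + 376kn - 81k^2n - 72k^2 - 90n^3 - 80n^2)(9k - n + 3)    [distributive law]
= (73n^2 + 703n + 504 + 1042kn + 592k + 423kn^2 - 81k^2n - 72k^2 - 90n^3)(9k - n + 3)    [combine like terms]
= 657kn^2 - 73n^3 + 219n^2 + 6327kn - 703n^2 + 2109n + 4536k - 504n + 1512 + 9378k^2n - 1042kn^2 + 3126kn + 5328k^2 - 592kn + 1776k + 3807k^2n^2 - 423kn^3 + 1269kn^2 - 729k^3n + 81k^2n^2 - 243k^2n - 648k^3 + 72k^2n - 216k^2 - 810kn^3 + 90n^4 - 270n^3    [distributive law]
= 884kn^2 - 343n^3 - 484n^2 + 8861kn + 1605n + 6312k + 1512 + 9207k^2n + 5112k^2 + 3888k^2n^2 - 1233kn^3 - 729k^3n - 648k^3 + 90n^4    [combine like terms]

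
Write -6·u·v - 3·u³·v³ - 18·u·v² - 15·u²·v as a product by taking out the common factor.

-6·u·v - 3·u³·v³ - 18·u·v² - 15·u²·v
= 3(-2·u·v - u³·v³ - 6·u·v² - 5·u²·v)    [factor out 3]
= 3·u·v(-2 - u²·v² - 6·v - 5·u)    [factor out u·v]

3·u·v(-2 - u²·v² - 6·v - 5·u)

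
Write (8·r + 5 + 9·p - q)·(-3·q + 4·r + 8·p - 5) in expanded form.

(8·r + 5 + 9·p - q)·(-3·q + 4·r + 8·p - 5)
= -24·q·r + 32·r² + 64·p·r - 40·r - 15·q + 20·r + 40·p - 25 - 27·p·q + 36·p·r + 72·p² - 45·p + 3·q² - 4·q·r - 8·p·q + 5·q    [distributive law]
= -28·q·r + 32·r² + 100·p·r - 20·r - 10·q - 5·p - 25 - 35·p·q + 72·p² + 3·q²    [combine like terms]

-28·q·r + 32·r² + 100·p·r - 20·r - 10·q - 5·p - 25 - 35·p·q + 72·p² + 3·q²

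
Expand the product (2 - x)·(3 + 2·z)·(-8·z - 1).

(2 - x)·(3 + 2·z)·(-8·z - 1)
= (6 + 4·z - 3·x - 2·x·z)·(-8·z - 1)    [distributive law]
= -48·z - 6 - 32·z² - 4·z + 24·x·z + 3·x + 16·x·z² + 2·x·z    [distributive law]
= -52·z - 6 - 32·z² + 26·x·z + 3·x + 16·x·z²    [combine like terms]

-52·z - 6 - 32·z² + 26·x·z + 3·x + 16·x·z²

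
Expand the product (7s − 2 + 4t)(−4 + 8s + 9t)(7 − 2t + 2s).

−292s + 685st + 304s² + 78s²t + 112s³ − 118st² + 56 − 254t + 320t² − 72t³

(7s − 2 + 4t)(−4 + 8s + 9t)(7 − 2t + 2s)
= (−28s + 56s² + 63st + 8 − 16s − 18t − 16t + 32st + 36t²)(7 − 2t + 2s)    [distributive law]
= (−44s + 56s² + 95st + 8 − 34t + 36t²)(7 − 2t + 2s)    [combine like terms]
= −308s + 88st − 88s² + 392s² − 112s²t + 112s³ + 665st − 190st² + 190s²t + 56 − 16t + 16s − 238t + 68t² − 68st + 252t² − 72t³ + 72st²    [distributive law]
= −292s + 685st + 304s² + 78s²t + 112s³ − 118st² + 56 − 254t + 320t² − 72t³    [combine like terms]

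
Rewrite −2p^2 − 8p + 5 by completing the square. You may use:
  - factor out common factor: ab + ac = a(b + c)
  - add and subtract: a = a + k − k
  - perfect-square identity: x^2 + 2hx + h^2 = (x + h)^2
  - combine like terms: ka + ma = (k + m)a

−2p^2 − 8p + 5
= −2(p^2 + 4p) + 5    [factor out -2 from the p-terms]
= −2(p^2 + 4p + 4 − 4) + 5    [add and subtract 4 inside the bracket]
= −2(p + 2)^2 + 8 + 5    [perfect-square identity]
= −2(p + 2)^2 + 13    [combine constants]

−2(p + 2)^2 + 13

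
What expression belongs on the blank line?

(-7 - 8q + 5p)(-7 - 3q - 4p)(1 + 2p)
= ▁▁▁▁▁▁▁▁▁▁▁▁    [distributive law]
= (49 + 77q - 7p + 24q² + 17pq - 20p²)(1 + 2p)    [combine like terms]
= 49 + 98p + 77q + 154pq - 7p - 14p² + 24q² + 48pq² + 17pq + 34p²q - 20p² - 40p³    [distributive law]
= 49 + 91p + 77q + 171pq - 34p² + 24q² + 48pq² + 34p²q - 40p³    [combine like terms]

After distributive law, the bracketed line is:

(49 + 21q + 28p + 56q + 24q² + 32pq - 35p - 15pq - 20p²)(1 + 2p)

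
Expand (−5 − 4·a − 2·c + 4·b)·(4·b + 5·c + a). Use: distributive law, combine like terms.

(−5 − 4·a − 2·c + 4·b)·(4·b + 5·c + a)
= −20·b − 25·c − 5·a − 16·a·b − 20·a·c − 4·a^2 − 8·b·c − 10·c^2 − 2·a·c + 16·b^2 + 20·b·c + 4·a·b    [distributive law]
= −20·b − 25·c − 5·a − 12·a·b − 22·a·c − 4·a^2 + 12·b·c − 10·c^2 + 16·b^2    [combine like terms]

−20·b − 25·c − 5·a − 12·a·b − 22·a·c − 4·a^2 + 12·b·c − 10·c^2 + 16·b^2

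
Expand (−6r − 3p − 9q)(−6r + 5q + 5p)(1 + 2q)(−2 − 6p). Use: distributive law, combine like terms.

−72r² − 216pr² − 144qr² − 432pqr² − 48qr − 96pqr − 96q²r − 288pq²r + 24pr + 72p²r + 144p²qr + 120pq + 420p²q + 510pq² + 720p²q² + 30p² + 90p³ + 180p³q + 90q² + 180q³ + 540pq³

(−6r − 3p − 9q)(−6r + 5q + 5p)(1 + 2q)(−2 − 6p)
= (36r² − 30qr − 30pr + 18pr − 15pq − 15p² + 54qr − 45q² − 45pq)(1 + 2q)(−2 − 6p)    [distributive law]
= (36r² + 24qr − 12pr − 60pq − 15p² − 45q²)(1 + 2q)(−2 − 6p)    [combine like terms]
= (36r² + 72qr² + 24qr + 48q²r − 12pr − 24pqr − 60pq − 120pq² − 15p² − 30p²q − 45q² − 90q³)(−2 − 6p)    [distributive law]
= −72r² − 216pr² − 144qr² − 432pqr² − 48qr − 144pqr − 96q²r − 288pq²r + 24pr + 72p²r + 48pqr + 144p²qr + 120pq + 360p²q + 240pq² + 720p²q² + 30p² + 90p³ + 60p²q + 180p³q + 90q² + 270pq² + 180q³ + 540pq³    [distributive law]
= −72r² − 216pr² − 144qr² − 432pqr² − 48qr − 96pqr − 96q²r − 288pq²r + 24pr + 72p²r + 144p²qr + 120pq + 420p²q + 510pq² + 720p²q² + 30p² + 90p³ + 180p³q + 90q² + 180q³ + 540pq³    [combine like terms]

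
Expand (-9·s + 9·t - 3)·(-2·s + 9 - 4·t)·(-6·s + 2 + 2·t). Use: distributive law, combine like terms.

-108·s^3 + 486·s^2 - 72·s^2·t + 12·s - 672·s·t + 252·s·t^2 + 132·t + 114·t^2 - 72·t^3 - 54

(-9·s + 9·t - 3)·(-2·s + 9 - 4·t)·(-6·s + 2 + 2·t)
= (18·s^2 - 81·s + 36·s·t - 18·s·t + 81·t - 36·t^2 + 6·s - 27 + 12·t)·(-6·s + 2 + 2·t)    [distributive law]
= (18·s^2 - 75·s + 18·s·t + 93·t - 36·t^2 - 27)·(-6·s + 2 + 2·t)    [combine like terms]
= -108·s^3 + 36·s^2 + 36·s^2·t + 450·s^2 - 150·s - 150·s·t - 108·s^2·t + 36·s·t + 36·s·t^2 - 558·s·t + 186·t + 186·t^2 + 216·s·t^2 - 72·t^2 - 72·t^3 + 162·s - 54 - 54·t    [distributive law]
= -108·s^3 + 486·s^2 - 72·s^2·t + 12·s - 672·s·t + 252·s·t^2 + 132·t + 114·t^2 - 72·t^3 - 54    [combine like terms]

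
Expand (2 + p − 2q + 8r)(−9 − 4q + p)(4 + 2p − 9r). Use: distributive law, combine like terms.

(2 + p − 2q + 8r)(−9 − 4q + p)(4 + 2p − 9r)
= (−18 − 8q + 2p − 9p − 4pq + p^2 + 18q + 8q^2 − 2pq − 72r − 32qr + 8pr)(4 + 2p − 9r)    [distributive law]
= (−18 + 10q − 7p − 6pq + p^2 + 8q^2 − 72r − 32qr + 8pr)(4 + 2p − 9r)    [combine like terms]
= −72 − 36p + 162r + 40q + 20pq − 90qr − 28p − 14p^2 + 63pr − 24pq − 12p^2q + 54pqr + 4p^2 + 2p^3 − 9p^2r + 32q^2 + 16pq^2 − 72q^2r − 288r − 144pr + 648r^2 − 128qr − 64pqr + 288qr^2 + 32pr + 16p^2r − 72pr^2    [distributive law]
= −72 − 64p − 126r + 40q − 4pq − 218qr − 10p^2 − 49pr − 12p^2q − 10pqr + 2p^3 + 7p^2r + 32q^2 + 16pq^2 − 72q^2r + 648r^2 + 288qr^2 − 72pr^2    [combine like terms]

−72 − 64p − 126r + 40q − 4pq − 218qr − 10p^2 − 49pr − 12p^2q − 10pqr + 2p^3 + 7p^2r + 32q^2 + 16pq^2 − 72q^2r + 648r^2 + 288qr^2 − 72pr^2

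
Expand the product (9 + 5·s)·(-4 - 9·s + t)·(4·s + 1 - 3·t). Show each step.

-245·s - 36 + 117·t - 449·s^2 + 344·s·t - 27·t^2 - 180·s^3 + 155·s^2·t - 15·s·t^2

(9 + 5·s)·(-4 - 9·s + t)·(4·s + 1 - 3·t)
= (-36 - 81·s + 9·t - 20·s - 45·s^2 + 5·s·t)·(4·s + 1 - 3·t)    [distributive law]
= (-36 - 101·s + 9·t - 45·s^2 + 5·s·t)·(4·s + 1 - 3·t)    [combine like terms]
= -144·s - 36 + 108·t - 404·s^2 - 101·s + 303·s·t + 36·s·t + 9·t - 27·t^2 - 180·s^3 - 45·s^2 + 135·s^2·t + 20·s^2·t + 5·s·t - 15·s·t^2    [distributive law]
= -245·s - 36 + 117·t - 449·s^2 + 344·s·t - 27·t^2 - 180·s^3 + 155·s^2·t - 15·s·t^2    [combine like terms]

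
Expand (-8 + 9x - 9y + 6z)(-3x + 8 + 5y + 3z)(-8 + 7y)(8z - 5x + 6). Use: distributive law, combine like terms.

-5616xz + 5136x^2 - 7168x + 426xyz - 1614x^2y - 1664xy + 2944z + 3072 + 4448yz + 2688y - 3266y^2z + 5144xy^2 - 2544y^2 - 2400z^2 + 1908yz^2 + 2088x^2z - 1080x^3 - 1827x^2yz + 945x^3y + 3927xy^2z - 2520x^2y^2 + 144xz^2 - 126xyz^2 - 2520y^3z + 1575xy^3 - 1890y^3 + 168y^2z^2 - 1152z^3 + 1008yz^3

(-8 + 9x - 9y + 6z)(-3x + 8 + 5y + 3z)(-8 + 7y)(8z - 5x + 6)
= (24x - 64 - 40y - 24z - 27x^2 + 72x + 45xy + 27xz + 27xy - 72y - 45y^2 - 27yz - 18xz + 48z + 30yz + 18z^2)(-8 + 7y)(8z - 5x + 6)    [distributive law]
= (96x - 64 - 112y + 24z - 27x^2 + 72xy + 9xz - 45y^2 + 3yz + 18z^2)(-8 + 7y)(8z - 5x + 6)    [combine like terms]
= (-768x + 672xy + 512 - 448y + 896y - 784y^2 - 192z + 168yz + 216x^2 - 189x^2y - 576xy + 504xy^2 - 72xz + 63xyz + 360y^2 - 315y^3 - 24yz + 21y^2z - 144z^2 + 126yz^2)(8z - 5x + 6)    [distributive law]
= (-768x + 96xy + 512 + 448y - 424y^2 - 192z + 144yz + 216x^2 - 189x^2y + 504xy^2 - 72xz + 63xyz - 315y^3 + 21y^2z - 144z^2 + 126yz^2)(8z - 5x + 6)    [combine like terms]
= -6144xz + 3840x^2 - 4608x + 768xyz - 480x^2y + 576xy + 4096z - 2560x + 3072 + 3584yz - 2240xy + 2688y - 3392y^2z + 2120xy^2 - 2544y^2 - 1536z^2 + 960xz - 1152z + 1152yz^2 - 720xyz + 864yz + 1728x^2z - 1080x^3 + 1296x^2 - 1512x^2yz + 945x^3y - 1134x^2y + 4032xy^2z - 2520x^2y^2 + 3024xy^2 - 576xz^2 + 360x^2z - 432xz + 504xyz^2 - 315x^2yz + 378xyz - 2520y^3z + 1575xy^3 - 1890y^3 + 168y^2z^2 - 105xy^2z + 126y^2z - 1152z^3 + 720xz^2 - 864z^2 + 1008yz^3 - 630xyz^2 + 756yz^2    [distributive law]
= -5616xz + 5136x^2 - 7168x + 426xyz - 1614x^2y - 1664xy + 2944z + 3072 + 4448yz + 2688y - 3266y^2z + 5144xy^2 - 2544y^2 - 2400z^2 + 1908yz^2 + 2088x^2z - 1080x^3 - 1827x^2yz + 945x^3y + 3927xy^2z - 2520x^2y^2 + 144xz^2 - 126xyz^2 - 2520y^3z + 1575xy^3 - 1890y^3 + 168y^2z^2 - 1152z^3 + 1008yz^3    [combine like terms]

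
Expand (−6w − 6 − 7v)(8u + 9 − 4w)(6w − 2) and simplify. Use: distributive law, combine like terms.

(−6w − 6 − 7v)(8u + 9 − 4w)(6w − 2)
= (−48uw − 54w + 24w^2 − 48u − 54 + 24w − 56uv − 63v + 28vw)(6w − 2)    [distributive law]
= (−48uw − 30w + 24w^2 − 48u − 54 − 56uv − 63v + 28vw)(6w − 2)    [combine like terms]
= −288uw^2 + 96uw − 180w^2 + 60w + 144w^3 − 48w^2 − 288uw + 96u − 324w + 108 − 336uvw + 112uv − 378vw + 126v + 168vw^2 − 56vw    [distributive law]
= −288uw^2 − 192uw − 228w^2 − 264w + 144w^3 + 96u + 108 − 336uvw + 112uv − 434vw + 126v + 168vw^2    [combine like terms]

−288uw^2 − 192uw − 228w^2 − 264w + 144w^3 + 96u + 108 − 336uvw + 112uv − 434vw + 126v + 168vw^2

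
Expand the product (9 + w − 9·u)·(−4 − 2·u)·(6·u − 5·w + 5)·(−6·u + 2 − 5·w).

1152·u² + 828·u − 578·u·w + 1220·w − 760·w² − 360 − 972·u³ − 450·u²·w + 520·u·w² − 100·w³ + 72·u³·w + 450·u²·w² − 50·u·w³ − 648·u⁴

(9 + w − 9·u)·(−4 − 2·u)·(6·u − 5·w + 5)·(−6·u + 2 − 5·w)
= (−36 − 18·u − 4·w − 2·u·w + 36·u + 18·u²)·(6·u − 5·w + 5)·(−6·u + 2 − 5·w)    [distributive law]
= (−36 + 18·u − 4·w − 2·u·w + 18·u²)·(6·u − 5·w + 5)·(−6·u + 2 − 5·w)    [combine like terms]
= (−216·u + 180·w − 180 + 108·u² − 90·u·w + 90·u − 24·u·w + 20·w² − 20·w − 12·u²·w + 10·u·w² − 10·u·w + 108·u³ − 90·u²·w + 90·u²)·(−6·u + 2 − 5·w)    [distributive law]
= (−126·u + 160·w − 180 + 198·u² − 124·u·w + 20·w² − 102·u²·w + 10·u·w² + 108·u³)·(−6·u + 2 − 5·w)    [combine like terms]
= 756·u² − 252·u + 630·u·w − 960·u·w + 320·w − 800·w² + 1080·u − 360 + 900·w − 1188·u³ + 396·u² − 990·u²·w + 744·u²·w − 248·u·w + 620·u·w² − 120·u·w² + 40·w² − 100·w³ + 612·u³·w − 204·u²·w + 510·u²·w² − 60·u²·w² + 20·u·w² − 50·u·w³ − 648·u⁴ + 216·u³ − 540·u³·w    [distributive law]
= 1152·u² + 828·u − 578·u·w + 1220·w − 760·w² − 360 − 972·u³ − 450·u²·w + 520·u·w² − 100·w³ + 72·u³·w + 450·u²·w² − 50·u·w³ − 648·u⁴    [combine like terms]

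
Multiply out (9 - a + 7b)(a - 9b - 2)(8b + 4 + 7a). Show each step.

-513ab - 82a + 73a² - 1012b² - 524b - 72 + 104a²b - 7a³ - 313ab² - 504b³

(9 - a + 7b)(a - 9b - 2)(8b + 4 + 7a)
= (9a - 81b - 18 - a² + 9ab + 2a + 7ab - 63b² - 14b)(8b + 4 + 7a)    [distributive law]
= (11a - 95b - 18 - a² + 16ab - 63b²)(8b + 4 + 7a)    [combine like terms]
= 88ab + 44a + 77a² - 760b² - 380b - 665ab - 144b - 72 - 126a - 8a²b - 4a² - 7a³ + 128ab² + 64ab + 112a²b - 504b³ - 252b² - 441ab²    [distributive law]
= -513ab - 82a + 73a² - 1012b² - 524b - 72 + 104a²b - 7a³ - 313ab² - 504b³    [combine like terms]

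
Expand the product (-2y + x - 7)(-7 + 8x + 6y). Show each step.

-28y - 10xy - 12y² - 63x + 8x² + 49

(-2y + x - 7)(-7 + 8x + 6y)
= 14y - 16xy - 12y² - 7x + 8x² + 6xy + 49 - 56x - 42y    [distributive law]
= -28y - 10xy - 12y² - 63x + 8x² + 49    [combine like terms]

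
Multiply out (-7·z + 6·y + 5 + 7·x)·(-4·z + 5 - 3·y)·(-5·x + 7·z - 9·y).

-336·x·z^2 + 196·z^3 - 273·y·z^2 + 520·x·z - 385·z^2 + 600·y·z + 120·x·y·z - 99·y^2·z - 390·x·y - 135·y^2 + 279·x·y^2 + 162·y^3 - 125·x + 175·z - 225·y + 140·x^2·z - 175·x^2 + 105·x^2·y

(-7·z + 6·y + 5 + 7·x)·(-4·z + 5 - 3·y)·(-5·x + 7·z - 9·y)
= (28·z^2 - 35·z + 21·y·z - 24·y·z + 30·y - 18·y^2 - 20·z + 25 - 15·y - 28·x·z + 35·x - 21·x·y)·(-5·x + 7·z - 9·y)    [distributive law]
= (28·z^2 - 55·z - 3·y·z + 15·y - 18·y^2 + 25 - 28·x·z + 35·x - 21·x·y)·(-5·x + 7·z - 9·y)    [combine like terms]
= -140·x·z^2 + 196·z^3 - 252·y·z^2 + 275·x·z - 385·z^2 + 495·y·z + 15·x·y·z - 21·y·z^2 + 27·y^2·z - 75·x·y + 105·y·z - 135·y^2 + 90·x·y^2 - 126·y^2·z + 162·y^3 - 125·x + 175·z - 225·y + 140·x^2·z - 196·x·z^2 + 252·x·y·z - 175·x^2 + 245·x·z - 315·x·y + 105·x^2·y - 147·x·y·z + 189·x·y^2    [distributive law]
= -336·x·z^2 + 196·z^3 - 273·y·z^2 + 520·x·z - 385·z^2 + 600·y·z + 120·x·y·z - 99·y^2·z - 390·x·y - 135·y^2 + 279·x·y^2 + 162·y^3 - 125·x + 175·z - 225·y + 140·x^2·z - 175·x^2 + 105·x^2·y    [combine like terms]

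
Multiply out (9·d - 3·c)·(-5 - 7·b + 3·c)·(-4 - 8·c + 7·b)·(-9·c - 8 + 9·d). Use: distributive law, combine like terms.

(9·d - 3·c)·(-5 - 7·b + 3·c)·(-4 - 8·c + 7·b)·(-9·c - 8 + 9·d)
= (-45·d - 63·b·d + 27·c·d + 15·c + 21·b·c - 9·c^2)·(-4 - 8·c + 7·b)·(-9·c - 8 + 9·d)    [distributive law]
= (180·d + 360·c·d - 315·b·d + 252·b·d + 504·b·c·d - 441·b^2·d - 108·c·d - 216·c^2·d + 189·b·c·d - 60·c - 120·c^2 + 105·b·c - 84·b·c - 168·b·c^2 + 147·b^2·c + 36·c^2 + 72·c^3 - 63·b·c^2)·(-9·c - 8 + 9·d)    [distributive law]
= (180·d + 252·c·d - 63·b·d + 693·b·c·d - 441·b^2·d - 216·c^2·d - 60·c - 84·c^2 + 21·b·c - 231·b·c^2 + 147·b^2·c + 72·c^3)·(-9·c - 8 + 9·d)    [combine like terms]
= -1620·c·d - 1440·d + 1620·d^2 - 2268·c^2·d - 2016·c·d + 2268·c·d^2 + 567·b·c·d + 504·b·d - 567·b·d^2 - 6237·b·c^2·d - 5544·b·c·d + 6237·b·c·d^2 + 3969·b^2·c·d + 3528·b^2·d - 3969·b^2·d^2 + 1944·c^3·d + 1728·c^2·d - 1944·c^2·d^2 + 540·c^2 + 480·c - 540·c·d + 756·c^3 + 672·c^2 - 756·c^2·d - 189·b·c^2 - 168·b·c + 189·b·c·d + 2079·b·c^3 + 1848·b·c^2 - 2079·b·c^2·d - 1323·b^2·c^2 - 1176·b^2·c + 1323·b^2·c·d - 648·c^4 - 576·c^3 + 648·c^3·d    [distributive law]
= -4176·c·d - 1440·d + 1620·d^2 - 1296·c^2·d + 2268·c·d^2 - 4788·b·c·d + 504·b·d - 567·b·d^2 - 8316·b·c^2·d + 6237·b·c·d^2 + 5292·b^2·c·d + 3528·b^2·d - 3969·b^2·d^2 + 2592·c^3·d - 1944·c^2·d^2 + 1212·c^2 + 480·c + 180·c^3 + 1659·b·c^2 - 168·b·c + 2079·b·c^3 - 1323·b^2·c^2 - 1176·b^2·c - 648·c^4    [combine like terms]

-4176·c·d - 1440·d + 1620·d^2 - 1296·c^2·d + 2268·c·d^2 - 4788·b·c·d + 504·b·d - 567·b·d^2 - 8316·b·c^2·d + 6237·b·c·d^2 + 5292·b^2·c·d + 3528·b^2·d - 3969·b^2·d^2 + 2592·c^3·d - 1944·c^2·d^2 + 1212·c^2 + 480·c + 180·c^3 + 1659·b·c^2 - 168·b·c + 2079·b·c^3 - 1323·b^2·c^2 - 1176·b^2·c - 648·c^4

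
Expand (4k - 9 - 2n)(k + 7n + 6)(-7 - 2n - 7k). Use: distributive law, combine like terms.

(4k - 9 - 2n)(k + 7n + 6)(-7 - 2n - 7k)
= (4k^2 + 28kn + 24k - 9k - 63n - 54 - 2kn - 14n^2 - 12n)(-7 - 2n - 7k)    [distributive law]
= (4k^2 + 26kn + 15k - 75n - 54 - 14n^2)(-7 - 2n - 7k)    [combine like terms]
= -28k^2 - 8k^2n - 28k^3 - 182kn - 52kn^2 - 182k^2n - 105k - 30kn - 105k^2 + 525n + 150n^2 + 525kn + 378 + 108n + 378k + 98n^2 + 28n^3 + 98kn^2    [distributive law]
= -133k^2 - 190k^2n - 28k^3 + 313kn + 46kn^2 + 273k + 633n + 248n^2 + 378 + 28n^3    [combine like terms]

-133k^2 - 190k^2n - 28k^3 + 313kn + 46kn^2 + 273k + 633n + 248n^2 + 378 + 28n^3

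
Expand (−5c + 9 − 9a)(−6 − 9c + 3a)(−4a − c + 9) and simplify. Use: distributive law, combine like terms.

(−5c + 9 − 9a)(−6 − 9c + 3a)(−4a − c + 9)
= (30c + 45c^2 − 15ac − 54 − 81c + 27a + 54a + 81ac − 27a^2)(−4a − c + 9)    [distributive law]
= (−51c + 45c^2 + 66ac − 54 + 81a − 27a^2)(−4a − c + 9)    [combine like terms]
= 204ac + 51c^2 − 459c − 180ac^2 − 45c^3 + 405c^2 − 264a^2c − 66ac^2 + 594ac + 216a + 54c − 486 − 324a^2 − 81ac + 729a + 108a^3 + 27a^2c − 243a^2    [distributive law]
= 717ac + 456c^2 − 405c − 246ac^2 − 45c^3 − 237a^2c + 945a − 486 − 567a^2 + 108a^3    [combine like terms]

717ac + 456c^2 − 405c − 246ac^2 − 45c^3 − 237a^2c + 945a − 486 − 567a^2 + 108a^3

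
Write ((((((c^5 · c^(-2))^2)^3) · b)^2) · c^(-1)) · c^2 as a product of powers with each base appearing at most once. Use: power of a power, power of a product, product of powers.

((((((c^5 · c^(-2))^2)^3) · b)^2) · c^(-1)) · c^2
= ((((((c^5 · c^(-2))^2)^3)^2) · (b^2)) · c^(-1)) · c^2    [power of a product]
= (((((c^5 · c^(-2))^2)^6) · (b^2)) · c^(-1)) · c^2    [power of a power]
= ((((c^5 · c^(-2))^12) · (b^2)) · c^(-1)) · c^2    [power of a power]
= (((((c^5)^12) · ((c^(-2))^12)) · (b^2)) · c^(-1)) · c^2    [power of a product]
= (((c^60 · ((c^(-2))^12)) · (b^2)) · c^(-1)) · c^2    [power of a power]
= (((c^60 · c^(-24)) · (b^2)) · c^(-1)) · c^2    [power of a power]
= ((c^36 · (b^2)) · c^(-1)) · c^2    [product of powers]
= b^2c^37    [product of powers]

b^2c^37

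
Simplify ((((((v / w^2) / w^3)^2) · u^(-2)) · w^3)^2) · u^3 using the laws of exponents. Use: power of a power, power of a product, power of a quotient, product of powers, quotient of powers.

((((((v / w^2) / w^3)^2) · u^(-2)) · w^3)^2) · u^3
= ((((((v / w^2) / w^3)^2) · u^(-2))^2) · ((w^3)^2)) · u^3    [power of a product]
= ((((((v / w^2) / w^3)^2)^2) · ((u^(-2))^2)) · ((w^3)^2)) · u^3    [power of a product]
= (((((v / w^2) / w^3)^4) · ((u^(-2))^2)) · ((w^3)^2)) · u^3    [power of a power]
= (((((v / w^2)^4) / ((w^3)^4)) · ((u^(-2))^2)) · ((w^3)^2)) · u^3    [power of a quotient]
= (((((v^4) / ((w^2)^4)) / ((w^3)^4)) · ((u^(-2))^2)) · ((w^3)^2)) · u^3    [power of a quotient]
= ((((v^4 / w^8) / ((w^3)^4)) · ((u^(-2))^2)) · ((w^3)^2)) · u^3    [power of a power]
= ((((v^4 / w^8) / w^12) · ((u^(-2))^2)) · ((w^3)^2)) · u^3    [power of a power]
= ((((v^4 / w^8) / w^12) · u^(-4)) · ((w^3)^2)) · u^3    [power of a power]
= ((((v^4 / w^8) / w^12) · u^(-4)) · w^6) · u^3    [power of a power]
= u^(-1)·v^4·w^(-14)    [quotient of powers; product of powers]

u^(-1)·v^4·w^(-14)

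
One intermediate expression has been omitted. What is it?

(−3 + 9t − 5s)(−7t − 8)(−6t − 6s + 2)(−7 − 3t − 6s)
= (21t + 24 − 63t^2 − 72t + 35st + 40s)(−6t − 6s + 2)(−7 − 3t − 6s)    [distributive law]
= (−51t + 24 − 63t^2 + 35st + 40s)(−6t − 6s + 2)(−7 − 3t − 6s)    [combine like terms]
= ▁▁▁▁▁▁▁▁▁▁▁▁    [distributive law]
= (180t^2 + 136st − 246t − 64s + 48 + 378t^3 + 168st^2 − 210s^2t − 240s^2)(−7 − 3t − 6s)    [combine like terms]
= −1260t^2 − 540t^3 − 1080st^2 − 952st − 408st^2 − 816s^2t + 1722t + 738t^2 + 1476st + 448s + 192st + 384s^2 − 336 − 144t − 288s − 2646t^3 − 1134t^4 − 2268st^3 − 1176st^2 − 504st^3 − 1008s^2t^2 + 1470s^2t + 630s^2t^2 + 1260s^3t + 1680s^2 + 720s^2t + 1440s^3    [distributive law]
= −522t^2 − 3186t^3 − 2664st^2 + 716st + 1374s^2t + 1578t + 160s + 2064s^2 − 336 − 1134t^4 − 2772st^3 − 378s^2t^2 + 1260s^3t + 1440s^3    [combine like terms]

By distributive law:

(306t^2 + 306st − 102t − 144t − 144s + 48 + 378t^3 + 378st^2 − 126t^2 − 210st^2 − 210s^2t + 70st − 240st − 240s^2 + 80s)(−7 − 3t − 6s)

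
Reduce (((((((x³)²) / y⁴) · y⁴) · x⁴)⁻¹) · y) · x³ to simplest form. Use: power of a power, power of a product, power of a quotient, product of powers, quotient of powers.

(((((((x³)²) / y⁴) · y⁴) · x⁴)⁻¹) · y) · x³
= (((((((x³)²) / y⁴) · y⁴)⁻¹) · ((x⁴)⁻¹)) · y) · x³    [power of a product]
= (((((((x³)²) / y⁴)⁻¹) · ((y⁴)⁻¹)) · ((x⁴)⁻¹)) · y) · x³    [power of a product]
= (((((((x³)²)⁻¹) / ((y⁴)⁻¹)) · ((y⁴)⁻¹)) · ((x⁴)⁻¹)) · y) · x³    [power of a quotient]
= ((((((x³)⁻²) / ((y⁴)⁻¹)) · ((y⁴)⁻¹)) · ((x⁴)⁻¹)) · y) · x³    [power of a power]
= ((((x⁻⁶ / ((y⁴)⁻¹)) · ((y⁴)⁻¹)) · ((x⁴)⁻¹)) · y) · x³    [power of a power]
= ((((x⁻⁶ / y⁻⁴) · ((y⁴)⁻¹)) · ((x⁴)⁻¹)) · y) · x³    [power of a power]
= ((((x⁻⁶ / y⁻⁴) · y⁻⁴) · ((x⁴)⁻¹)) · y) · x³    [power of a power]
= ((((x⁻⁶ / y⁻⁴) · y⁻⁴) · x⁻⁴) · y) · x³    [power of a power]
= x⁻⁷y    [quotient of powers; product of powers]

x⁻⁷y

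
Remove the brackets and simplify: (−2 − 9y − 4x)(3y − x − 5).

39y + 22x + 10 − 27y² − 3xy + 4x²

(−2 − 9y − 4x)(3y − x − 5)
= −6y + 2x + 10 − 27y² + 9xy + 45y − 12xy + 4x² + 20x    [distributive law]
= 39y + 22x + 10 − 27y² − 3xy + 4x²    [combine like terms]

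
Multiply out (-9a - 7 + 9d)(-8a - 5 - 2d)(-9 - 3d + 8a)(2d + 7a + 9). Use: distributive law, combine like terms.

(-9a - 7 + 9d)(-8a - 5 - 2d)(-9 - 3d + 8a)(2d + 7a + 9)
= (72a^2 + 45a + 18ad + 56a + 35 + 14d - 72ad - 45d - 18d^2)(-9 - 3d + 8a)(2d + 7a + 9)    [distributive law]
= (72a^2 + 101a - 54ad + 35 - 31d - 18d^2)(-9 - 3d + 8a)(2d + 7a + 9)    [combine like terms]
= (-648a^2 - 216a^2d + 576a^3 - 909a - 303ad + 808a^2 + 486ad + 162ad^2 - 432a^2d - 315 - 105d + 280a + 279d + 93d^2 - 248ad + 162d^2 + 54d^3 - 144ad^2)(2d + 7a + 9)    [distributive law]
= (160a^2 - 648a^2d + 576a^3 - 629a - 65ad + 18ad^2 - 315 + 174d + 255d^2 + 54d^3)(2d + 7a + 9)    [combine like terms]
= 320a^2d + 1120a^3 + 1440a^2 - 1296a^2d^2 - 4536a^3d - 5832a^2d + 1152a^3d + 4032a^4 + 5184a^3 - 1258ad - 4403a^2 - 5661a - 130ad^2 - 455a^2d - 585ad + 36ad^3 + 126a^2d^2 + 162ad^2 - 630d - 2205a - 2835 + 348d^2 + 1218ad + 1566d + 510d^3 + 1785ad^2 + 2295d^2 + 108d^4 + 378ad^3 + 486d^3    [distributive law]
= -5967a^2d + 6304a^3 - 2963a^2 - 1170a^2d^2 - 3384a^3d + 4032a^4 - 625ad - 7866a + 1817ad^2 + 414ad^3 + 936d - 2835 + 2643d^2 + 996d^3 + 108d^4    [combine like terms]

-5967a^2d + 6304a^3 - 2963a^2 - 1170a^2d^2 - 3384a^3d + 4032a^4 - 625ad - 7866a + 1817ad^2 + 414ad^3 + 936d - 2835 + 2643d^2 + 996d^3 + 108d^4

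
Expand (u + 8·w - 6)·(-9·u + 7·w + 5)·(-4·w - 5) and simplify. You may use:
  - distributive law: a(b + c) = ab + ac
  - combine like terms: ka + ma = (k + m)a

36·u²·w + 45·u² + 260·u·w² + 89·u·w - 295·u - 224·w³ - 272·w² + 130·w + 150

(u + 8·w - 6)·(-9·u + 7·w + 5)·(-4·w - 5)
= (-9·u² + 7·u·w + 5·u - 72·u·w + 56·w² + 40·w + 54·u - 42·w - 30)·(-4·w - 5)    [distributive law]
= (-9·u² - 65·u·w + 59·u + 56·w² - 2·w - 30)·(-4·w - 5)    [combine like terms]
= 36·u²·w + 45·u² + 260·u·w² + 325·u·w - 236·u·w - 295·u - 224·w³ - 280·w² + 8·w² + 10·w + 120·w + 150    [distributive law]
= 36·u²·w + 45·u² + 260·u·w² + 89·u·w - 295·u - 224·w³ - 272·w² + 130·w + 150    [combine like terms]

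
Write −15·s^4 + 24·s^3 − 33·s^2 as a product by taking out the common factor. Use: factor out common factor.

3·s^2(−5·s^2 + 8·s − 11)

−15·s^4 + 24·s^3 − 33·s^2
= 3(−5·s^4 + 8·s^3 − 11·s^2)    [factor out 3]
= 3·s^2(−5·s^2 + 8·s − 11)    [factor out s^2]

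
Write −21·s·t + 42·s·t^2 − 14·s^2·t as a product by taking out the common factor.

7·s·t(−3 + 6·t − 2·s)

−21·s·t + 42·s·t^2 − 14·s^2·t
= 7(−3·s·t + 6·s·t^2 − 2·s^2·t)    [factor out 7]
= 7·s·t(−3 + 6·t − 2·s)    [factor out s·t]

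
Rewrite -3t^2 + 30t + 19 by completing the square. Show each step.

-3t^2 + 30t + 19
= -3(t^2 - 10t) + 19    [factor out -3 from the t-terms]
= -3(t^2 - 10t + 25 - 25) + 19    [add and subtract 25 inside the bracket]
= -3(t - 5)^2 + 75 + 19    [perfect-square identity]
= -3(t - 5)^2 + 94    [combine constants]

-3(t - 5)^2 + 94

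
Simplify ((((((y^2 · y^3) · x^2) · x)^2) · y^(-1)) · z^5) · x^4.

x^10·y^9·z^5

((((((y^2 · y^3) · x^2) · x)^2) · y^(-1)) · z^5) · x^4
= ((((((y^2 · y^3) · x^2)^2) · (x^2)) · y^(-1)) · z^5) · x^4    [power of a product]
= ((((((y^2 · y^3)^2) · ((x^2)^2)) · (x^2)) · y^(-1)) · z^5) · x^4    [power of a product]
= (((((((y^2)^2) · ((y^3)^2)) · ((x^2)^2)) · (x^2)) · y^(-1)) · z^5) · x^4    [power of a product]
= (((((y^4 · ((y^3)^2)) · ((x^2)^2)) · (x^2)) · y^(-1)) · z^5) · x^4    [power of a power]
= (((((y^4 · y^6) · ((x^2)^2)) · (x^2)) · y^(-1)) · z^5) · x^4    [power of a power]
= ((((y^10 · ((x^2)^2)) · (x^2)) · y^(-1)) · z^5) · x^4    [product of powers]
= ((((y^10 · x^4) · (x^2)) · y^(-1)) · z^5) · x^4    [power of a power]
= x^10·y^9·z^5    [product of powers]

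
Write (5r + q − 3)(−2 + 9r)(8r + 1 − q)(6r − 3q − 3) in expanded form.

−2586r³ + 852qr² + 819r² − 171qr + 3r − 51q²r + 2160r⁴ − 918qr³ − 135q²r² + 18q² + 6q − 6q³ + 27q³r − 18

(5r + q − 3)(−2 + 9r)(8r + 1 − q)(6r − 3q − 3)
= (−10r + 45r² − 2q + 9qr + 6 − 27r)(8r + 1 − q)(6r − 3q − 3)    [distributive law]
= (−37r + 45r² − 2q + 9qr + 6)(8r + 1 − q)(6r − 3q − 3)    [combine like terms]
= (−296r² − 37r + 37qr + 360r³ + 45r² − 45qr² − 16qr − 2q + 2q² + 72qr² + 9qr − 9q²r + 48r + 6 − 6q)(6r − 3q − 3)    [distributive law]
= (−251r² + 11r + 30qr + 360r³ + 27qr² − 8q + 2q² − 9q²r + 6)(6r − 3q − 3)    [combine like terms]
= −1506r³ + 753qr² + 753r² + 66r² − 33qr − 33r + 180qr² − 90q²r − 90qr + 2160r⁴ − 1080qr³ − 1080r³ + 162qr³ − 81q²r² − 81qr² − 48qr + 24q² + 24q + 12q²r − 6q³ − 6q² − 54q²r² + 27q³r + 27q²r + 36r − 18q − 18    [distributive law]
= −2586r³ + 852qr² + 819r² − 171qr + 3r − 51q²r + 2160r⁴ − 918qr³ − 135q²r² + 18q² + 6q − 6q³ + 27q³r − 18    [combine like terms]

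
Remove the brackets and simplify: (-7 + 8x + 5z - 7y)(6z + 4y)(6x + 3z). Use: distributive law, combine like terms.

(-7 + 8x + 5z - 7y)(6z + 4y)(6x + 3z)
= (-42z - 28y + 48xz + 32xy + 30z² + 20yz - 42yz - 28y²)(6x + 3z)    [distributive law]
= (-42z - 28y + 48xz + 32xy + 30z² - 22yz - 28y²)(6x + 3z)    [combine like terms]
= -252xz - 126z² - 168xy - 84yz + 288x²z + 144xz² + 192x²y + 96xyz + 180xz² + 90z³ - 132xyz - 66yz² - 168xy² - 84y²z    [distributive law]
= -252xz - 126z² - 168xy - 84yz + 288x²z + 324xz² + 192x²y - 36xyz + 90z³ - 66yz² - 168xy² - 84y²z    [combine like terms]

-252xz - 126z² - 168xy - 84yz + 288x²z + 324xz² + 192x²y - 36xyz + 90z³ - 66yz² - 168xy² - 84y²z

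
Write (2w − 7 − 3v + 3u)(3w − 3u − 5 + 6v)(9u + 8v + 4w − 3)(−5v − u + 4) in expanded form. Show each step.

(2w − 7 − 3v + 3u)(3w − 3u − 5 + 6v)(9u + 8v + 4w − 3)(−5v − u + 4)
= (6w² − 6uw − 10w + 12vw − 21w + 21u + 35 − 42v − 9vw + 9uv + 15v − 18v² + 9uw − 9u² − 15u + 18uv)(9u + 8v + 4w − 3)(−5v − u + 4)    [distributive law]
= (6w² + 3uw − 31w + 3vw + 6u + 35 − 27v + 27uv − 18v² − 9u²)(9u + 8v + 4w − 3)(−5v − u + 4)    [combine like terms]
= (54uw² + 48vw² + 24w³ − 18w² + 27u²w + 24uvw + 12uw² − 9uw − 279uw − 248vw − 124w² + 93w + 27uvw + 24v²w + 12vw² − 9vw + 54u² + 48uv + 24uw − 18u + 315u + 280v + 140w − 105 − 243uv − 216v² − 108vw + 81v + 243u²v + 216uv² + 108uvw − 81uv − 162uv² − 144v³ − 72v²w + 54v² − 81u³ − 72u²v − 36u²w + 27u²)(−5v − u + 4)    [distributive law]
= (66uw² + 60vw² + 24w³ − 142w² − 9u²w + 159uvw − 264uw − 365vw + 233w − 48v²w + 81u² − 276uv + 297u + 361v − 105 − 162v² + 171u²v + 54uv² − 144v³ − 81u³)(−5v − u + 4)    [combine like terms]
= −330uvw² − 66u²w² + 264uw² − 300v²w² − 60uvw² + 240vw² − 120vw³ − 24uw³ + 96w³ + 710vw² + 142uw² − 568w² + 45u²vw + 9u³w − 36u²w − 795uv²w − 159u²vw + 636uvw + 1320uvw + 264u²w − 1056uw + 1825v²w + 365uvw − 1460vw − 1165vw − 233uw + 932w + 240v³w + 48uv²w − 192v²w − 405u²v − 81u³ + 324u² + 1380uv² + 276u²v − 1104uv − 1485uv − 297u² + 1188u − 1805v² − 361uv + 1444v + 525v + 105u − 420 + 810v³ + 162uv² − 648v² − 855u²v² − 171u³v + 684u²v − 270uv³ − 54u²v² + 216uv² + 720v⁴ + 144uv³ − 576v³ + 405u³v + 81u⁴ − 324u³    [distributive law]
= −390uvw² − 66u²w² + 406uw² − 300v²w² + 950vw² − 120vw³ − 24uw³ + 96w³ − 568w² − 114u²vw + 9u³w + 228u²w − 747uv²w + 2321uvw − 1289uw + 1633v²w − 2625vw + 932w + 240v³w + 555u²v − 405u³ + 27u² + 1758uv² − 2950uv + 1293u − 2453v² + 1969v − 420 + 234v³ − 909u²v² + 234u³v − 126uv³ + 720v⁴ + 81u⁴    [combine like terms]

−390uvw² − 66u²w² + 406uw² − 300v²w² + 950vw² − 120vw³ − 24uw³ + 96w³ − 568w² − 114u²vw + 9u³w + 228u²w − 747uv²w + 2321uvw − 1289uw + 1633v²w − 2625vw + 932w + 240v³w + 555u²v − 405u³ + 27u² + 1758uv² − 2950uv + 1293u − 2453v² + 1969v − 420 + 234v³ − 909u²v² + 234u³v − 126uv³ + 720v⁴ + 81u⁴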